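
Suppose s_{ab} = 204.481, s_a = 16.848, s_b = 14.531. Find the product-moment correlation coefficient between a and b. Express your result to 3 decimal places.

r = Cov(a,b) / (s_a · s_b) = 204.481 / (16.848 × 14.531)
  = 204.481 / 244.8183 ≈ 0.835

0.835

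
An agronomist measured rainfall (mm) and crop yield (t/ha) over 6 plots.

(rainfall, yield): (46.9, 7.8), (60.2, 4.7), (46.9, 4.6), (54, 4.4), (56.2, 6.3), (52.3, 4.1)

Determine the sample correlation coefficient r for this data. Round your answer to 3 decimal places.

n = 6, Σx = 316.5, Σy = 31.9, Σx² = 16832.99, Σy² = 179.95, Σxy = 1670.59
nΣxy − ΣxΣy = 10023.54 − 10096.35 = -72.81
nΣx² − (Σx)² = 100997.94 − 100172.25 = 825.69; nΣy² − (Σy)² = 1079.7 − 1017.61 = 62.09
r = -72.81 / √(825.69 × 62.09) = -72.81 / 226.4224 ≈ -0.322

-0.322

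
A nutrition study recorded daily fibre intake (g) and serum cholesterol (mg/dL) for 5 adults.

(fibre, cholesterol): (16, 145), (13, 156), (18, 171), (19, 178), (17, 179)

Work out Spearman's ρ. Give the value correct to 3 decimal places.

Rank fibre: 2, 1, 4, 5, 3
Rank cholesterol: 1, 2, 3, 4, 5
d = rank(fibre) − rank(cholesterol): 1, -1, 1, 1, -2; Σd² = 8
ρ = 1 − 6Σd² / [n(n²−1)] = 1 − 6×8 / (5×24) = 1 − 48/120 ≈ 0.600

0.600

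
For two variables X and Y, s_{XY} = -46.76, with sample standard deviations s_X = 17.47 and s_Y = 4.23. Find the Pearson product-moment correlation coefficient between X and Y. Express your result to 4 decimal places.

-0.6328

r = Cov(X,Y) / (s_X · s_Y) = -46.76 / (17.47 × 4.23)
  = -46.76 / 73.8981 ≈ -0.6328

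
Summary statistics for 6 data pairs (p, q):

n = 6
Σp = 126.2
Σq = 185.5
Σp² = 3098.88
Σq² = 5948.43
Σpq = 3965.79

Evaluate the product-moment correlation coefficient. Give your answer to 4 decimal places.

0.2082

r = (nΣpq − ΣpΣq) / √[(nΣp² − (Σp)²)(nΣq² − (Σq)²)]
Numerator: 6×3965.79 − 126.2×185.5 = 384.64
Denominator: √[(18593.28 − 15926.44)(35690.58 − 34410.25)] = √[2666.84 × 1280.33] = 1847.8191
r = 384.64 / 1847.8191 ≈ 0.2082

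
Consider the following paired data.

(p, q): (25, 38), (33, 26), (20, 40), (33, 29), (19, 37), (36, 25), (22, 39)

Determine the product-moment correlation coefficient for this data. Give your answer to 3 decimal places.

-0.945

n = 7, Σp = 188, Σq = 234, Σp² = 5344, Σq² = 8076, Σpq = 6026
nΣpq − ΣpΣq = 42182 − 43992 = -1810
nΣp² − (Σp)² = 37408 − 35344 = 2064; nΣq² − (Σq)² = 56532 − 54756 = 1776
r = -1810 / √(2064 × 1776) = -1810 / 1914.5924 ≈ -0.945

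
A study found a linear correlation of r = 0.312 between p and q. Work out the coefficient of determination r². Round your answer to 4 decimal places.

0.0973

r² = (0.312)² = 0.0973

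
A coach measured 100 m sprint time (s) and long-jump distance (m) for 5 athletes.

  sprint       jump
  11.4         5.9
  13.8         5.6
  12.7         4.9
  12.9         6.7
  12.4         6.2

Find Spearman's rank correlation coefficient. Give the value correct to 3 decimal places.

-0.100

Rank sprint: 1, 5, 3, 4, 2
Rank jump: 3, 2, 1, 5, 4
d = rank(sprint) − rank(jump): -2, 3, 2, -1, -2; Σd² = 22
ρ = 1 − 6Σd² / [n(n²−1)] = 1 − 6×22 / (5×24) = 1 − 132/120 ≈ -0.100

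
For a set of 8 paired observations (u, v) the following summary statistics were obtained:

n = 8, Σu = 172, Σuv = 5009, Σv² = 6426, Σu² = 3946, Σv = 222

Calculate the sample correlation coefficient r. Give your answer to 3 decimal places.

r = (nΣuv − ΣuΣv) / √[(nΣu² − (Σu)²)(nΣv² − (Σv)²)]
Numerator: 8×5009 − 172×222 = 1888
Denominator: √[(31568 − 29584)(51408 − 49284)] = √[1984 × 2124] = 2052.8069
r = 1888 / 2052.8069 ≈ 0.920

0.920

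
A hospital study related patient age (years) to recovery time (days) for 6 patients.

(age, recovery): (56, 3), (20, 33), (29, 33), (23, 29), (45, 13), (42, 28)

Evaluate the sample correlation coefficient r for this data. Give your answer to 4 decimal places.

n = 6, Σx = 215, Σy = 139, Σx² = 8695, Σy² = 3981, Σxy = 4213
nΣxy − ΣxΣy = 25278 − 29885 = -4607
nΣx² − (Σx)² = 52170 − 46225 = 5945; nΣy² − (Σy)² = 23886 − 19321 = 4565
r = -4607 / √(5945 × 4565) = -4607 / 5209.5033 ≈ -0.8843

-0.8843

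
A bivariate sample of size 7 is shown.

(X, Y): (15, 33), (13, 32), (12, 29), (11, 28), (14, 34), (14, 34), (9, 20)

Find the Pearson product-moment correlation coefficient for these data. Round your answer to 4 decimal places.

0.9500

n = 7, ΣX = 88, ΣY = 210, ΣX² = 1132, ΣY² = 6450, ΣXY = 2699
nΣXY − ΣXΣY = 18893 − 18480 = 413
nΣX² − (ΣX)² = 7924 − 7744 = 180; nΣY² − (ΣY)² = 45150 − 44100 = 1050
r = 413 / √(180 × 1050) = 413 / 434.7413 ≈ 0.9500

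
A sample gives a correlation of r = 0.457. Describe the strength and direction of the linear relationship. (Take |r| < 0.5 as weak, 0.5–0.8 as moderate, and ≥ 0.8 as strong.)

r = 0.457 > 0 so the relationship is positive.
|r| = 0.457, which falls in the weak range.

weak positive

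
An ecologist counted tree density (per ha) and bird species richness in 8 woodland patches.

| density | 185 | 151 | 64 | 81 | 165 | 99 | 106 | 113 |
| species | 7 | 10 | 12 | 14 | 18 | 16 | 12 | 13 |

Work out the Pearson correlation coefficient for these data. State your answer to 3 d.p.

n = 8, Σx = 964, Σy = 102, Σx² = 128714, Σy² = 1382, Σxy = 12002
nΣxy − ΣxΣy = 96016 − 98328 = -2312
nΣx² − (Σx)² = 1029712 − 929296 = 100416; nΣy² − (Σy)² = 11056 − 10404 = 652
r = -2312 / √(100416 × 652) = -2312 / 8091.4295 ≈ -0.286

-0.286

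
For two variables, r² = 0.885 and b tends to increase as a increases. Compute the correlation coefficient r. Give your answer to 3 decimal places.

0.941

|r| = √0.885 = 0.941
The association is positive, so r = 0.941.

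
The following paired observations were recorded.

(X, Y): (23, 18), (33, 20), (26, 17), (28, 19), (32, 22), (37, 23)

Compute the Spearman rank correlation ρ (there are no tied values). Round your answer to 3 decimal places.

0.886

Rank X: 1, 5, 2, 3, 4, 6
Rank Y: 2, 4, 1, 3, 5, 6
d = rank(X) − rank(Y): -1, 1, 1, 0, -1, 0; Σd² = 4
ρ = 1 − 6Σd² / [n(n²−1)] = 1 − 6×4 / (6×35) = 1 − 24/210 ≈ 0.886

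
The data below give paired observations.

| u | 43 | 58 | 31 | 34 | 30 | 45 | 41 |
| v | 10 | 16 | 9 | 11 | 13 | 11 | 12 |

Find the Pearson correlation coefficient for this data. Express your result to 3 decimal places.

n = 7, Σu = 282, Σv = 82, Σu² = 11936, Σv² = 992, Σuv = 3388
nΣuv − ΣuΣv = 23716 − 23124 = 592
nΣu² − (Σu)² = 83552 − 79524 = 4028; nΣv² − (Σv)² = 6944 − 6724 = 220
r = 592 / √(4028 × 220) = 592 / 941.3607 ≈ 0.629

0.629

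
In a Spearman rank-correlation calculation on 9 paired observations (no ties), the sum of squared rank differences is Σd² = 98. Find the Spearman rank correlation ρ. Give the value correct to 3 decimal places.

ρ = 1 − 6Σd² / [n(n²−1)] = 1 − 6×98 / (9×80)
  = 1 − 588/720 = 1 − 0.8167 ≈ 0.183

0.183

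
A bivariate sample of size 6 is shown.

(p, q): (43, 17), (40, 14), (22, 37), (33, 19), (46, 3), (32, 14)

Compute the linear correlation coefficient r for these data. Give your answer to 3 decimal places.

n = 6, Σp = 216, Σq = 104, Σp² = 8162, Σq² = 2420, Σpq = 3318
nΣpq − ΣpΣq = 19908 − 22464 = -2556
nΣp² − (Σp)² = 48972 − 46656 = 2316; nΣq² − (Σq)² = 14520 − 10816 = 3704
r = -2556 / √(2316 × 3704) = -2556 / 2928.9015 ≈ -0.873

-0.873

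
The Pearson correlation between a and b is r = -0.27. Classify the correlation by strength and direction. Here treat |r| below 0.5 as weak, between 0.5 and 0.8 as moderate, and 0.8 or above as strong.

weak negative

r = -0.27 < 0 so the relationship is negative.
|r| = 0.27, which falls in the weak range.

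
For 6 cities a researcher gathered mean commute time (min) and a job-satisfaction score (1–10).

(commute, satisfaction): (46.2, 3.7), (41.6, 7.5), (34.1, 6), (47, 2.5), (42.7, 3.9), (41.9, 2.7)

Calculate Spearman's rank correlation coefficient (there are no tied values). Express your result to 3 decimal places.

Rank commute: 5, 2, 1, 6, 4, 3
Rank satisfaction: 3, 6, 5, 1, 4, 2
d = rank(commute) − rank(satisfaction): 2, -4, -4, 5, 0, 1; Σd² = 62
ρ = 1 − 6Σd² / [n(n²−1)] = 1 − 6×62 / (6×35) = 1 − 372/210 ≈ -0.771

-0.771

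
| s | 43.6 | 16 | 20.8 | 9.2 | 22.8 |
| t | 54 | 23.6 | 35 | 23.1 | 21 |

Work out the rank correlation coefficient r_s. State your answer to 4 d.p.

0.4000

Rank s: 5, 2, 3, 1, 4
Rank t: 5, 3, 4, 2, 1
d = rank(s) − rank(t): 0, -1, -1, -1, 3; Σd² = 12
ρ = 1 − 6Σd² / [n(n²−1)] = 1 − 6×12 / (5×24) = 1 − 72/120 ≈ 0.4000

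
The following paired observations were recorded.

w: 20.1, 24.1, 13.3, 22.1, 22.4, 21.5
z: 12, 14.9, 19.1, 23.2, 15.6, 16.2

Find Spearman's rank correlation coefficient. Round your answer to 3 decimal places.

-0.200

Rank w: 2, 6, 1, 4, 5, 3
Rank z: 1, 2, 5, 6, 3, 4
d = rank(w) − rank(z): 1, 4, -4, -2, 2, -1; Σd² = 42
ρ = 1 − 6Σd² / [n(n²−1)] = 1 − 6×42 / (6×35) = 1 − 252/210 ≈ -0.200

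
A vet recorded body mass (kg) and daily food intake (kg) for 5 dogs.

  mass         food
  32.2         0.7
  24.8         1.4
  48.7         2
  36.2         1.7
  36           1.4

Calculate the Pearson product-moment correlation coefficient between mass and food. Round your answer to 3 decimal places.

0.623

n = 5, Σx = 177.9, Σy = 7.2, Σx² = 6630.01, Σy² = 11.3, Σxy = 266.6
nΣxy − ΣxΣy = 1333 − 1280.88 = 52.12
nΣx² − (Σx)² = 33150.05 − 31648.41 = 1501.64; nΣy² − (Σy)² = 56.5 − 51.84 = 4.66
r = 52.12 / √(1501.64 × 4.66) = 52.12 / 83.6519 ≈ 0.623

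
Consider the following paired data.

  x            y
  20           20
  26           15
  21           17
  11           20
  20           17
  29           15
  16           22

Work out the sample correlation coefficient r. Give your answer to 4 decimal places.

n = 7, Σx = 143, Σy = 126, Σx² = 3135, Σy² = 2312, Σxy = 2494
nΣxy − ΣxΣy = 17458 − 18018 = -560
nΣx² − (Σx)² = 21945 − 20449 = 1496; nΣy² − (Σy)² = 16184 − 15876 = 308
r = -560 / √(1496 × 308) = -560 / 678.7989 ≈ -0.8250

-0.8250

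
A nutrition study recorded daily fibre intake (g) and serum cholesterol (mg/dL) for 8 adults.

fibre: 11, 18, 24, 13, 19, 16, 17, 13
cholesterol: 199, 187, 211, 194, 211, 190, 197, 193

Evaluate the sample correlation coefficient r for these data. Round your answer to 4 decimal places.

n = 8, Σx = 131, Σy = 1582, Σx² = 2265, Σy² = 313406, Σxy = 26048
nΣxy − ΣxΣy = 208384 − 207242 = 1142
nΣx² − (Σx)² = 18120 − 17161 = 959; nΣy² − (Σy)² = 2507248 − 2502724 = 4524
r = 1142 / √(959 × 4524) = 1142 / 2082.9105 ≈ 0.5483

0.5483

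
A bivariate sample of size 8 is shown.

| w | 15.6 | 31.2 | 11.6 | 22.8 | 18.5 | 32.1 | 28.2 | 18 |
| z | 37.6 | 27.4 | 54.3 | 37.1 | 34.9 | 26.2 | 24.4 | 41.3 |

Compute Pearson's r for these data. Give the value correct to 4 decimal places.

-0.8972

n = 8, Σw = 178, Σz = 283.2, Σw² = 4363.1, Σz² = 10694.92, Σwz = 5835.35
nΣwz − ΣwΣz = 46682.8 − 50409.6 = -3726.8
nΣw² − (Σw)² = 34904.8 − 31684 = 3220.8; nΣz² − (Σz)² = 85559.36 − 80202.24 = 5357.12
r = -3726.8 / √(3220.8 × 5357.12) = -3726.8 / 4153.8190 ≈ -0.8972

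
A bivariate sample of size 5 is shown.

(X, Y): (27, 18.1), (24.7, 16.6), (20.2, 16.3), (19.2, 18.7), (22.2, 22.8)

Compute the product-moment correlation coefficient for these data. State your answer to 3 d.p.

n = 5, ΣX = 113.3, ΣY = 92.5, ΣX² = 2608.61, ΣY² = 1738.39, ΣXY = 2093.18
nΣXY − ΣXΣY = 10465.9 − 10480.25 = -14.35
nΣX² − (ΣX)² = 13043.05 − 12836.89 = 206.16; nΣY² − (ΣY)² = 8691.95 − 8556.25 = 135.7
r = -14.35 / √(206.16 × 135.7) = -14.35 / 167.2600 ≈ -0.086

-0.086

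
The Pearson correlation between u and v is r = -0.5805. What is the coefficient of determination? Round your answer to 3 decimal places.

r² = (-0.5805)² = 0.337

0.337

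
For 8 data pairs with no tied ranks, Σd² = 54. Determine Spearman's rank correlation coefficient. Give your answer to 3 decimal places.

ρ = 1 − 6Σd² / [n(n²−1)] = 1 − 6×54 / (8×63)
  = 1 − 324/504 = 1 − 0.6429 ≈ 0.357

0.357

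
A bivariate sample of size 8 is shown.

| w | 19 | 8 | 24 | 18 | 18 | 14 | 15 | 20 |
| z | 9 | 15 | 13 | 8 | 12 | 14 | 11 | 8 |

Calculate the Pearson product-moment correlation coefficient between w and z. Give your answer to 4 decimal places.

-0.5099

n = 8, Σw = 136, Σz = 90, Σw² = 2470, Σz² = 1064, Σwz = 1484
nΣwz − ΣwΣz = 11872 − 12240 = -368
nΣw² − (Σw)² = 19760 − 18496 = 1264; nΣz² − (Σz)² = 8512 − 8100 = 412
r = -368 / √(1264 × 412) = -368 / 721.6426 ≈ -0.5099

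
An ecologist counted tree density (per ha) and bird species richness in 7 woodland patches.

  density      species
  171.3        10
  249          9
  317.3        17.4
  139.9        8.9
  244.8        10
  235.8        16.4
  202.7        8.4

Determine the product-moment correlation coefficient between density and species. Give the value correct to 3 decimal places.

0.666

n = 7, Σx = 1560.8, Σy = 80.1, Σx² = 368211.96, Σy² = 1002.49, Σxy = 18737.93
nΣxy − ΣxΣy = 131165.51 − 125020.08 = 6145.43
nΣx² − (Σx)² = 2577483.72 − 2436096.64 = 141387.08; nΣy² − (Σy)² = 7017.43 − 6416.01 = 601.42
r = 6145.43 / √(141387.08 × 601.42) = 6145.43 / 9221.3349 ≈ 0.666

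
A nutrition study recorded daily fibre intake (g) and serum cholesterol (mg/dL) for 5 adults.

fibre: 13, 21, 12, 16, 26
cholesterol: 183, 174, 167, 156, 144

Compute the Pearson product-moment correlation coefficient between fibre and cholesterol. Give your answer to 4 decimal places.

n = 5, Σx = 88, Σy = 824, Σx² = 1686, Σy² = 136726, Σxy = 14277
nΣxy − ΣxΣy = 71385 − 72512 = -1127
nΣx² − (Σx)² = 8430 − 7744 = 686; nΣy² − (Σy)² = 683630 − 678976 = 4654
r = -1127 / √(686 × 4654) = -1127 / 1786.7971 ≈ -0.6307

-0.6307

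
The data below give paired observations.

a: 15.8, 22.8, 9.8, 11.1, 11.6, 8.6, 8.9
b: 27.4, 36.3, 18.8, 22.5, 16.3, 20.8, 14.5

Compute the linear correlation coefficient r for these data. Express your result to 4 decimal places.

n = 7, Σa = 88.6, Σb = 156.6, Σa² = 1276.46, Σb² = 3836.72, Σab = 2191.56
nΣab − ΣaΣb = 15340.92 − 13874.76 = 1466.16
nΣa² − (Σa)² = 8935.22 − 7849.96 = 1085.26; nΣb² − (Σb)² = 26857.04 − 24523.56 = 2333.48
r = 1466.16 / √(1085.26 × 2333.48) = 1466.16 / 1591.3618 ≈ 0.9213

0.9213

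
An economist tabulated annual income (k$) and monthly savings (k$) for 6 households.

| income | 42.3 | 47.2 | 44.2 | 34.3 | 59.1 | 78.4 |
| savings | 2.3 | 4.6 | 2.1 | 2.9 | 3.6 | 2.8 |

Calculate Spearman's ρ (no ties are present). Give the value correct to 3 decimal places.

0.257

Rank income: 2, 4, 3, 1, 5, 6
Rank savings: 2, 6, 1, 4, 5, 3
d = rank(income) − rank(savings): 0, -2, 2, -3, 0, 3; Σd² = 26
ρ = 1 − 6Σd² / [n(n²−1)] = 1 − 6×26 / (6×35) = 1 − 156/210 ≈ 0.257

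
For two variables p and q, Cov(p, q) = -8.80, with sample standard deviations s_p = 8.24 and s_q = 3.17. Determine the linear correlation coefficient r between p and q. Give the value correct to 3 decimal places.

-0.337

r = Cov(p,q) / (s_p · s_q) = -8.80 / (8.24 × 3.17)
  = -8.80 / 26.1208 ≈ -0.337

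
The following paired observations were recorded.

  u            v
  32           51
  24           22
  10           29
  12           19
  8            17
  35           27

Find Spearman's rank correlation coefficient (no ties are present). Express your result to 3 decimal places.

Rank u: 5, 4, 2, 3, 1, 6
Rank v: 6, 3, 5, 2, 1, 4
d = rank(u) − rank(v): -1, 1, -3, 1, 0, 2; Σd² = 16
ρ = 1 − 6Σd² / [n(n²−1)] = 1 − 6×16 / (6×35) = 1 − 96/210 ≈ 0.543

0.543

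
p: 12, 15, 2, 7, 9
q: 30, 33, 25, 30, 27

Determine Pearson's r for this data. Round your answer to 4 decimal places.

0.8685

n = 5, Σp = 45, Σq = 145, Σp² = 503, Σq² = 4243, Σpq = 1358
nΣpq − ΣpΣq = 6790 − 6525 = 265
nΣp² − (Σp)² = 2515 − 2025 = 490; nΣq² − (Σq)² = 21215 − 21025 = 190
r = 265 / √(490 × 190) = 265 / 305.1229 ≈ 0.8685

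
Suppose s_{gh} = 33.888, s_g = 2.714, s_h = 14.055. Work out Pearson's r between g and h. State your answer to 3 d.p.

r = Cov(g,h) / (s_g · s_h) = 33.888 / (2.714 × 14.055)
  = 33.888 / 38.1453 ≈ 0.888

0.888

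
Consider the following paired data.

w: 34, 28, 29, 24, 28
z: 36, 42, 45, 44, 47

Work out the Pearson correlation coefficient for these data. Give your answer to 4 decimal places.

-0.7208

n = 5, Σw = 143, Σz = 214, Σw² = 4141, Σz² = 9230, Σwz = 6077
nΣwz − ΣwΣz = 30385 − 30602 = -217
nΣw² − (Σw)² = 20705 − 20449 = 256; nΣz² − (Σz)² = 46150 − 45796 = 354
r = -217 / √(256 × 354) = -217 / 301.0382 ≈ -0.7208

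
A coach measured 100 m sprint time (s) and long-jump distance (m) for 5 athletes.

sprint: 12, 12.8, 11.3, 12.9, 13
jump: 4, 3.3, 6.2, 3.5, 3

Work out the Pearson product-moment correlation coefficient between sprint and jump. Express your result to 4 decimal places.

-0.9460

n = 5, Σx = 62, Σy = 20, Σx² = 770.94, Σy² = 86.58, Σxy = 244.45
nΣxy − ΣxΣy = 1222.25 − 1240 = -17.75
nΣx² − (Σx)² = 3854.7 − 3844 = 10.7; nΣy² − (Σy)² = 432.9 − 400 = 32.9
r = -17.75 / √(10.7 × 32.9) = -17.75 / 18.7625 ≈ -0.9460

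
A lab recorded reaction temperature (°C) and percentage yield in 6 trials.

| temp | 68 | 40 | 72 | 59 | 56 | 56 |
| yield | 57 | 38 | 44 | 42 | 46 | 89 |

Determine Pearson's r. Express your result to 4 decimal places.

0.1095

n = 6, Σx = 351, Σy = 316, Σx² = 21161, Σy² = 18430, Σxy = 18602
nΣxy − ΣxΣy = 111612 − 110916 = 696
nΣx² − (Σx)² = 126966 − 123201 = 3765; nΣy² − (Σy)² = 110580 − 99856 = 10724
r = 696 / √(3765 × 10724) = 696 / 6354.2002 ≈ 0.1095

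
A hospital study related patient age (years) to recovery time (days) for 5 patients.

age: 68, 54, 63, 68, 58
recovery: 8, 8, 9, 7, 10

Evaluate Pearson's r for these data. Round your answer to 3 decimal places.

-0.475

n = 5, Σx = 311, Σy = 42, Σx² = 19497, Σy² = 358, Σxy = 2599
nΣxy − ΣxΣy = 12995 − 13062 = -67
nΣx² − (Σx)² = 97485 − 96721 = 764; nΣy² − (Σy)² = 1790 − 1764 = 26
r = -67 / √(764 × 26) = -67 / 140.9397 ≈ -0.475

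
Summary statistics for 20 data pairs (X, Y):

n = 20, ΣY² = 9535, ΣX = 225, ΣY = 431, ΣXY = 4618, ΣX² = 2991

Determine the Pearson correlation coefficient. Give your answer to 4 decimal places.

-0.6848

r = (nΣXY − ΣXΣY) / √[(nΣX² − (ΣX)²)(nΣY² − (ΣY)²)]
Numerator: 20×4618 − 225×431 = -4615
Denominator: √[(59820 − 50625)(190700 − 185761)] = √[9195 × 4939] = 6738.9988
r = -4615 / 6738.9988 ≈ -0.6848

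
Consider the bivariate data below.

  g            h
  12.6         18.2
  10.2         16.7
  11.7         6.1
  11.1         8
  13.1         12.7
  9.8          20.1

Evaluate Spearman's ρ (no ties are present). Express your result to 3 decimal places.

-0.371

Rank g: 5, 2, 4, 3, 6, 1
Rank h: 5, 4, 1, 2, 3, 6
d = rank(g) − rank(h): 0, -2, 3, 1, 3, -5; Σd² = 48
ρ = 1 − 6Σd² / [n(n²−1)] = 1 − 6×48 / (6×35) = 1 − 288/210 ≈ -0.371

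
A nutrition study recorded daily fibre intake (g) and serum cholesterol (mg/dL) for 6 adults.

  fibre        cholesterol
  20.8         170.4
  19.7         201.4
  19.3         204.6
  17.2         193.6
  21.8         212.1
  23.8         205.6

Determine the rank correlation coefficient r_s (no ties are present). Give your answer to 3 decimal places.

0.543

Rank fibre: 4, 3, 2, 1, 5, 6
Rank cholesterol: 1, 3, 4, 2, 6, 5
d = rank(fibre) − rank(cholesterol): 3, 0, -2, -1, -1, 1; Σd² = 16
ρ = 1 − 6Σd² / [n(n²−1)] = 1 − 6×16 / (6×35) = 1 − 96/210 ≈ 0.543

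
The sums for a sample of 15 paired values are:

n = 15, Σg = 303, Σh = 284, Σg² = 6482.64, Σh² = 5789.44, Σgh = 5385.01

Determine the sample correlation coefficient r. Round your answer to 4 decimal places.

-0.9105

r = (nΣgh − ΣgΣh) / √[(nΣg² − (Σg)²)(nΣh² − (Σh)²)]
Numerator: 15×5385.01 − 303×284 = -5276.85
Denominator: √[(97239.6 − 91809)(86841.6 − 80656)] = √[5430.6 × 6185.6] = 5795.8191
r = -5276.85 / 5795.8191 ≈ -0.9105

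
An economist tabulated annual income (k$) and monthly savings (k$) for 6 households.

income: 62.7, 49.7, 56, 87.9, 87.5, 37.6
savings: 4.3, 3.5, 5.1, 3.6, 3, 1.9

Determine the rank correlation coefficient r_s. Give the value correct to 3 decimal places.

0.314

Rank income: 4, 2, 3, 6, 5, 1
Rank savings: 5, 3, 6, 4, 2, 1
d = rank(income) − rank(savings): -1, -1, -3, 2, 3, 0; Σd² = 24
ρ = 1 − 6Σd² / [n(n²−1)] = 1 − 6×24 / (6×35) = 1 − 144/210 ≈ 0.314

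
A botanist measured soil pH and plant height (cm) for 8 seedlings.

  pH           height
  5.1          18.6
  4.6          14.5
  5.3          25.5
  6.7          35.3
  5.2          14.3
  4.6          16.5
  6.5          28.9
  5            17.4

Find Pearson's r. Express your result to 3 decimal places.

0.913

n = 8, Σx = 43, Σy = 171, Σx² = 235.6, Σy² = 4067.26, Σxy = 958.33
nΣxy − ΣxΣy = 7666.64 − 7353 = 313.64
nΣx² − (Σx)² = 1884.8 − 1849 = 35.8; nΣy² − (Σy)² = 32538.08 − 29241 = 3297.08
r = 313.64 / √(35.8 × 3297.08) = 313.64 / 343.5629 ≈ 0.913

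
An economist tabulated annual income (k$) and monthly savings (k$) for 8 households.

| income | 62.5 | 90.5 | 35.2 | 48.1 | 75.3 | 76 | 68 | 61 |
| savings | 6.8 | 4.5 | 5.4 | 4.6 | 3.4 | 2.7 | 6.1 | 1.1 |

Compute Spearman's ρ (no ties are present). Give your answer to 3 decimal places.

Rank income: 4, 8, 1, 2, 6, 7, 5, 3
Rank savings: 8, 4, 6, 5, 3, 2, 7, 1
d = rank(income) − rank(savings): -4, 4, -5, -3, 3, 5, -2, 2; Σd² = 108
ρ = 1 − 6Σd² / [n(n²−1)] = 1 − 6×108 / (8×63) = 1 − 648/504 ≈ -0.286

-0.286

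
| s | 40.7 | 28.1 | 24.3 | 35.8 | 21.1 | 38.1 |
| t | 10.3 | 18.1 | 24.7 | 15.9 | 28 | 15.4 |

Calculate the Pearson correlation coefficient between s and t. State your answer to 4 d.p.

n = 6, Σs = 188.1, Σt = 112.4, Σs² = 6215.05, Σt² = 2317.76, Σst = 3274.79
nΣst − ΣsΣt = 19648.74 − 21142.44 = -1493.7
nΣs² − (Σs)² = 37290.3 − 35381.61 = 1908.69; nΣt² − (Σt)² = 13906.56 − 12633.76 = 1272.8
r = -1493.7 / √(1908.69 × 1272.8) = -1493.7 / 1558.6471 ≈ -0.9583

-0.9583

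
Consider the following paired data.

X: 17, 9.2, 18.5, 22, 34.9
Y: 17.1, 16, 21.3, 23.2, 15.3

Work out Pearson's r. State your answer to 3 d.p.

n = 5, ΣX = 101.6, ΣY = 92.9, ΣX² = 2417.9, ΣY² = 1774.43, ΣXY = 1876.32
nΣXY − ΣXΣY = 9381.6 − 9438.64 = -57.04
nΣX² − (ΣX)² = 12089.5 − 10322.56 = 1766.94; nΣY² − (ΣY)² = 8872.15 − 8630.41 = 241.74
r = -57.04 / √(1766.94 × 241.74) = -57.04 / 653.5595 ≈ -0.087

-0.087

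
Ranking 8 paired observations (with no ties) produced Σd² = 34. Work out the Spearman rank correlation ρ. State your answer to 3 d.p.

0.595

ρ = 1 − 6Σd² / [n(n²−1)] = 1 − 6×34 / (8×63)
  = 1 − 204/504 = 1 − 0.4048 ≈ 0.595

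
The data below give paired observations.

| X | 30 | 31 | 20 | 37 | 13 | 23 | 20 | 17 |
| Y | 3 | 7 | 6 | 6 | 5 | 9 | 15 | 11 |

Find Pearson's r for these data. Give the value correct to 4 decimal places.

n = 8, ΣX = 191, ΣY = 62, ΣX² = 5017, ΣY² = 582, ΣXY = 1408
nΣXY − ΣXΣY = 11264 − 11842 = -578
nΣX² − (ΣX)² = 40136 − 36481 = 3655; nΣY² − (ΣY)² = 4656 − 3844 = 812
r = -578 / √(3655 × 812) = -578 / 1722.7478 ≈ -0.3355

-0.3355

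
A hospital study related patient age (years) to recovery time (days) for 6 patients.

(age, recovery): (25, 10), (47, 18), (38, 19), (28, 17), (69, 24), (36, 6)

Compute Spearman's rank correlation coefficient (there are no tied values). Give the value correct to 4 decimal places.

0.7714

Rank age: 1, 5, 4, 2, 6, 3
Rank recovery: 2, 4, 5, 3, 6, 1
d = rank(age) − rank(recovery): -1, 1, -1, -1, 0, 2; Σd² = 8
ρ = 1 − 6Σd² / [n(n²−1)] = 1 − 6×8 / (6×35) = 1 − 48/210 ≈ 0.7714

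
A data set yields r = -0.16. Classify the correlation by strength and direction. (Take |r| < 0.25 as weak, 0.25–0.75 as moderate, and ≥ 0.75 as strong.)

weak negative

r = -0.16 < 0 so the relationship is negative.
|r| = 0.16, which falls in the weak range.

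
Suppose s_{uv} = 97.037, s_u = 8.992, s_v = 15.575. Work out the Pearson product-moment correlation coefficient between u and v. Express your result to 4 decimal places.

r = Cov(u,v) / (s_u · s_v) = 97.037 / (8.992 × 15.575)
  = 97.037 / 140.0504 ≈ 0.6929

0.6929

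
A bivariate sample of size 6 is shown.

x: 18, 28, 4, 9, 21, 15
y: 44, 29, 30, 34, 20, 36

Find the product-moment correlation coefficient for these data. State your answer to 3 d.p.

n = 6, Σx = 95, Σy = 193, Σx² = 1871, Σy² = 6529, Σxy = 2990
nΣxy − ΣxΣy = 17940 − 18335 = -395
nΣx² − (Σx)² = 11226 − 9025 = 2201; nΣy² − (Σy)² = 39174 − 37249 = 1925
r = -395 / √(2201 × 1925) = -395 / 2058.3792 ≈ -0.192

-0.192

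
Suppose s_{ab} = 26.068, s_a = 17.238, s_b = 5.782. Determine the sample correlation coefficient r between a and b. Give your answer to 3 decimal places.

0.262

r = Cov(a,b) / (s_a · s_b) = 26.068 / (17.238 × 5.782)
  = 26.068 / 99.6701 ≈ 0.262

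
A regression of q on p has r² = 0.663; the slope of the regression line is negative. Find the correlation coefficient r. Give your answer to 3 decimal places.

|r| = √0.663 = 0.814
The association is negative, so r = −0.814.

-0.814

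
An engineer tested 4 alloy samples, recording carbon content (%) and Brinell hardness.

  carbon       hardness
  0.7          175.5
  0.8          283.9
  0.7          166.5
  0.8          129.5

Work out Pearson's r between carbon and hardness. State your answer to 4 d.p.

0.3103

n = 4, Σx = 3, Σy = 755.4, Σx² = 2.26, Σy² = 155891.96, Σxy = 570.12
nΣxy − ΣxΣy = 2280.48 − 2266.2 = 14.28
nΣx² − (Σx)² = 9.04 − 9 = 0.04; nΣy² − (Σy)² = 623567.84 − 570629.16 = 52938.68
r = 14.28 / √(0.04 × 52938.68) = 14.28 / 46.0168 ≈ 0.3103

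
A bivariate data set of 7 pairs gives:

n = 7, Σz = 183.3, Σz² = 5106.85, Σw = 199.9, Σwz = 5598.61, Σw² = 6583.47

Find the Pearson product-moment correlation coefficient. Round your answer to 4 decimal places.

r = (nΣwz − ΣwΣz) / √[(nΣw² − (Σw)²)(nΣz² − (Σz)²)]
Numerator: 7×5598.61 − 199.9×183.3 = 2548.6
Denominator: √[(46084.29 − 39960.01)(35747.95 − 33598.89)] = √[6124.28 × 2149.06] = 3627.8706
r = 2548.6 / 3627.8706 ≈ 0.7025

0.7025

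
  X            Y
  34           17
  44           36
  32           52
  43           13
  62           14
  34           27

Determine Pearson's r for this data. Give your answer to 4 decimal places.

n = 6, ΣX = 249, ΣY = 159, ΣX² = 10965, ΣY² = 5383, ΣXY = 6171
nΣXY − ΣXΣY = 37026 − 39591 = -2565
nΣX² − (ΣX)² = 65790 − 62001 = 3789; nΣY² − (ΣY)² = 32298 − 25281 = 7017
r = -2565 / √(3789 × 7017) = -2565 / 5156.2984 ≈ -0.4974

-0.4974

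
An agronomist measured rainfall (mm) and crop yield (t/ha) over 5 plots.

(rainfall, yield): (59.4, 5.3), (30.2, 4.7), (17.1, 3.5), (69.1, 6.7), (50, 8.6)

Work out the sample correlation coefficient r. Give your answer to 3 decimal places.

0.653

n = 5, Σx = 225.8, Σy = 28.8, Σx² = 12007.62, Σy² = 181.28, Σxy = 1409.58
nΣxy − ΣxΣy = 7047.9 − 6503.04 = 544.86
nΣx² − (Σx)² = 60038.1 − 50985.64 = 9052.46; nΣy² − (Σy)² = 906.4 − 829.44 = 76.96
r = 544.86 / √(9052.46 × 76.96) = 544.86 / 834.6720 ≈ 0.653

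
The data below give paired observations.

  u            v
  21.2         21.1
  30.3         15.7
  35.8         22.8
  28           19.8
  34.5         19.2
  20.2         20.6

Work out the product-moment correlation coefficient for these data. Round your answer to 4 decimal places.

n = 6, Σu = 170, Σv = 119.2, Σu² = 5031.46, Σv² = 2396.58, Σuv = 3372.19
nΣuv − ΣuΣv = 20233.14 − 20264 = -30.86
nΣu² − (Σu)² = 30188.76 − 28900 = 1288.76; nΣv² − (Σv)² = 14379.48 − 14208.64 = 170.84
r = -30.86 / √(1288.76 × 170.84) = -30.86 / 469.2246 ≈ -0.0658

-0.0658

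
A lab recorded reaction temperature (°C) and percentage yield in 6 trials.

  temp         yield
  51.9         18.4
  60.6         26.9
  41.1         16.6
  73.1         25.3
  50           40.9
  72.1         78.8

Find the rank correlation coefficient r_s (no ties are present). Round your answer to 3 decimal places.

Rank temp: 3, 4, 1, 6, 2, 5
Rank yield: 2, 4, 1, 3, 5, 6
d = rank(temp) − rank(yield): 1, 0, 0, 3, -3, -1; Σd² = 20
ρ = 1 − 6Σd² / [n(n²−1)] = 1 − 6×20 / (6×35) = 1 − 120/210 ≈ 0.429

0.429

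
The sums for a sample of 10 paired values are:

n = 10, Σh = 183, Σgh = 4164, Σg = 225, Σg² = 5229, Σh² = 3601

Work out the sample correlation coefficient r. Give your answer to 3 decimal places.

r = (nΣgh − ΣgΣh) / √[(nΣg² − (Σg)²)(nΣh² − (Σh)²)]
Numerator: 10×4164 − 225×183 = 465
Denominator: √[(52290 − 50625)(36010 − 33489)] = √[1665 × 2521] = 2048.7716
r = 465 / 2048.7716 ≈ 0.227

0.227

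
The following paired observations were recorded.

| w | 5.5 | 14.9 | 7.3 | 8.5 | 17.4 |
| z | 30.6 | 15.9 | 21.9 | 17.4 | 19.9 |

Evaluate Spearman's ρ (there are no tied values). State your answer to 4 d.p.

Rank w: 1, 4, 2, 3, 5
Rank z: 5, 1, 4, 2, 3
d = rank(w) − rank(z): -4, 3, -2, 1, 2; Σd² = 34
ρ = 1 − 6Σd² / [n(n²−1)] = 1 − 6×34 / (5×24) = 1 − 204/120 ≈ -0.7000

-0.7000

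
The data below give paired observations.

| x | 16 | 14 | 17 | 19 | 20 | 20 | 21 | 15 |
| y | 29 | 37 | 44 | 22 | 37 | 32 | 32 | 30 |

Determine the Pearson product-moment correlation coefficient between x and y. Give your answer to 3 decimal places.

n = 8, Σx = 142, Σy = 263, Σx² = 2568, Σy² = 8947, Σxy = 4650
nΣxy − ΣxΣy = 37200 − 37346 = -146
nΣx² − (Σx)² = 20544 − 20164 = 380; nΣy² − (Σy)² = 71576 − 69169 = 2407
r = -146 / √(380 × 2407) = -146 / 956.3786 ≈ -0.153

-0.153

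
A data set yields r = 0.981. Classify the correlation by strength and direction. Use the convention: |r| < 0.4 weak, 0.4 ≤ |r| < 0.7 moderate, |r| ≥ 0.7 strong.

strong positive

r = 0.981 > 0 so the relationship is positive.
|r| = 0.981, which falls in the strong range.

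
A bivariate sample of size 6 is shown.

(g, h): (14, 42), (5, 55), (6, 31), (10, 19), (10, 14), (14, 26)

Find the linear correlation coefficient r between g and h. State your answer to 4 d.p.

n = 6, Σg = 59, Σh = 187, Σg² = 653, Σh² = 6983, Σgh = 1743
nΣgh − ΣgΣh = 10458 − 11033 = -575
nΣg² − (Σg)² = 3918 − 3481 = 437; nΣh² − (Σh)² = 41898 − 34969 = 6929
r = -575 / √(437 × 6929) = -575 / 1740.1072 ≈ -0.3304

-0.3304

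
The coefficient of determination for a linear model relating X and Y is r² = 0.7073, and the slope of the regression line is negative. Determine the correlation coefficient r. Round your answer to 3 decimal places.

-0.841

|r| = √0.7073 = 0.841
The association is negative, so r = −0.841.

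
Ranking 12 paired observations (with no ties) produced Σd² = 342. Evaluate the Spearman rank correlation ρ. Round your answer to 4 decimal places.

-0.1958

ρ = 1 − 6Σd² / [n(n²−1)] = 1 − 6×342 / (12×143)
  = 1 − 2052/1716 = 1 − 1.19580 ≈ -0.1958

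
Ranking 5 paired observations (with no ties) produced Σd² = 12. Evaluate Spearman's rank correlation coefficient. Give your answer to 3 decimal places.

ρ = 1 − 6Σd² / [n(n²−1)] = 1 − 6×12 / (5×24)
  = 1 − 72/120 = 1 − 0.6000 ≈ 0.400

0.400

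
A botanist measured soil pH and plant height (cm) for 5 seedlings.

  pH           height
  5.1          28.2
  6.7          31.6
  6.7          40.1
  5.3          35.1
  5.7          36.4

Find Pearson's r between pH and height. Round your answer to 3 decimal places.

n = 5, Σx = 29.5, Σy = 171.4, Σx² = 176.37, Σy² = 5958.78, Σxy = 1017.72
nΣxy − ΣxΣy = 5088.6 − 5056.3 = 32.3
nΣx² − (Σx)² = 881.85 − 870.25 = 11.6; nΣy² − (Σy)² = 29793.9 − 29377.96 = 415.94
r = 32.3 / √(11.6 × 415.94) = 32.3 / 69.4615 ≈ 0.465

0.465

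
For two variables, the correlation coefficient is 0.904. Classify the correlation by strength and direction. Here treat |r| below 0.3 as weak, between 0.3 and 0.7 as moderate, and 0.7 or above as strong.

strong positive

r = 0.904 > 0 so the relationship is positive.
|r| = 0.904, which falls in the strong range.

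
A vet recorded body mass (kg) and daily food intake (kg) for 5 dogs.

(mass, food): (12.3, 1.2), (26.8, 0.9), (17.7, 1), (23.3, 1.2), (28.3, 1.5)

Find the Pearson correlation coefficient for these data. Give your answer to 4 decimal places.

0.2037

n = 5, Σx = 108.4, Σy = 5.8, Σx² = 2526.6, Σy² = 6.94, Σxy = 126.99
nΣxy − ΣxΣy = 634.95 − 628.72 = 6.23
nΣx² − (Σx)² = 12633 − 11750.56 = 882.44; nΣy² − (Σy)² = 34.7 − 33.64 = 1.06
r = 6.23 / √(882.44 × 1.06) = 6.23 / 30.5841 ≈ 0.2037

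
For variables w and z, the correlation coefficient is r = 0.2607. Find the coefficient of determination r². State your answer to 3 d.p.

0.068

r² = (0.2607)² = 0.068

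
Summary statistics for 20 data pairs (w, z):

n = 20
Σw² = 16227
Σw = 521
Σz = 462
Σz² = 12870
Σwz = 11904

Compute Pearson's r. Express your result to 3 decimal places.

-0.054

r = (nΣwz − ΣwΣz) / √[(nΣw² − (Σw)²)(nΣz² − (Σz)²)]
Numerator: 20×11904 − 521×462 = -2622
Denominator: √[(324540 − 271441)(257400 − 213444)] = √[53099 × 43956] = 48311.6926
r = -2622 / 48311.6926 ≈ -0.054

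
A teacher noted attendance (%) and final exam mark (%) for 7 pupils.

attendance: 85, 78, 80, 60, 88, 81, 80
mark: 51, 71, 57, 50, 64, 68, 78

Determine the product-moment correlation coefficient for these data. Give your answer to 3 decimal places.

n = 7, Σx = 552, Σy = 439, Σx² = 44014, Σy² = 28195, Σxy = 34813
nΣxy − ΣxΣy = 243691 − 242328 = 1363
nΣx² − (Σx)² = 308098 − 304704 = 3394; nΣy² − (Σy)² = 197365 − 192721 = 4644
r = 1363 / √(3394 × 4644) = 1363 / 3970.1053 ≈ 0.343

0.343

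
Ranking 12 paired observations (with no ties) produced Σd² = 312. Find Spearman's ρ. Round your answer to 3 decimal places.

-0.091

ρ = 1 − 6Σd² / [n(n²−1)] = 1 − 6×312 / (12×143)
  = 1 − 1872/1716 = 1 − 1.0909 ≈ -0.091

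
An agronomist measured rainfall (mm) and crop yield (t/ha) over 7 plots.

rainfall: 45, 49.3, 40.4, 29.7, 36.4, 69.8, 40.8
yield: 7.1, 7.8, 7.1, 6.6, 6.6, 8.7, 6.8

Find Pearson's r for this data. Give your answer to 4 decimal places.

n = 7, Σx = 311.4, Σy = 50.7, Σx² = 14831.38, Σy² = 370.71, Σxy = 2311.84
nΣxy − ΣxΣy = 16182.88 − 15787.98 = 394.9
nΣx² − (Σx)² = 103819.66 − 96969.96 = 6849.7; nΣy² − (Σy)² = 2594.97 − 2570.49 = 24.48
r = 394.9 / √(6849.7 × 24.48) = 394.9 / 409.4883 ≈ 0.9644

0.9644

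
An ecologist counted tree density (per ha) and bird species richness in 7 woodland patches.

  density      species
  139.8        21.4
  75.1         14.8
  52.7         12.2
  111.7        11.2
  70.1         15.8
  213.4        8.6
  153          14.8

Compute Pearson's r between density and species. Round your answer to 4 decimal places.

-0.2242

n = 7, Σx = 815.8, Σy = 98.8, Σx² = 114300.8, Σy² = 1493.92, Σxy = 11204.4
nΣxy − ΣxΣy = 78430.8 − 80601.04 = -2170.24
nΣx² − (Σx)² = 800105.6 − 665529.64 = 134575.96; nΣy² − (Σy)² = 10457.44 − 9761.44 = 696
r = -2170.24 / √(134575.96 × 696) = -2170.24 / 9678.0612 ≈ -0.2242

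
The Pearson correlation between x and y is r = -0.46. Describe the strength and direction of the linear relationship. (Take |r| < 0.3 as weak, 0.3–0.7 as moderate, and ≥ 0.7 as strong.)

r = -0.46 < 0 so the relationship is negative.
|r| = 0.46, which falls in the moderate range.

moderate negative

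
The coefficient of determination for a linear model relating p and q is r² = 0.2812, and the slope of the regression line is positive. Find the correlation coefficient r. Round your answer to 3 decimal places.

|r| = √0.2812 = 0.530
The association is positive, so r = 0.530.

0.530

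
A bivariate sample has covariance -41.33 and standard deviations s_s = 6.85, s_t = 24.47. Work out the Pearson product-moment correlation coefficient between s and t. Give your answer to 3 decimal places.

-0.247

r = Cov(s,t) / (s_s · s_t) = -41.33 / (6.85 × 24.47)
  = -41.33 / 167.6195 ≈ -0.247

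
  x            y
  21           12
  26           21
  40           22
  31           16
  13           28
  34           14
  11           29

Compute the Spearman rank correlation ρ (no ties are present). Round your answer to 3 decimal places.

-0.429

Rank x: 3, 4, 7, 5, 2, 6, 1
Rank y: 1, 4, 5, 3, 6, 2, 7
d = rank(x) − rank(y): 2, 0, 2, 2, -4, 4, -6; Σd² = 80
ρ = 1 − 6Σd² / [n(n²−1)] = 1 − 6×80 / (7×48) = 1 − 480/336 ≈ -0.429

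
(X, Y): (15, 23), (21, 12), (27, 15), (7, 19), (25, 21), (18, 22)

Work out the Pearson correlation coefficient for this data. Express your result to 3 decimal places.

-0.339

n = 6, ΣX = 113, ΣY = 112, ΣX² = 2393, ΣY² = 2184, ΣXY = 2056
nΣXY − ΣXΣY = 12336 − 12656 = -320
nΣX² − (ΣX)² = 14358 − 12769 = 1589; nΣY² − (ΣY)² = 13104 − 12544 = 560
r = -320 / √(1589 × 560) = -320 / 943.3133 ≈ -0.339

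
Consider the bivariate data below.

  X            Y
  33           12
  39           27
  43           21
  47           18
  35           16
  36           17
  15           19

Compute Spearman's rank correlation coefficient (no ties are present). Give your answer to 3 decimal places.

0.429

Rank X: 2, 5, 6, 7, 3, 4, 1
Rank Y: 1, 7, 6, 4, 2, 3, 5
d = rank(X) − rank(Y): 1, -2, 0, 3, 1, 1, -4; Σd² = 32
ρ = 1 − 6Σd² / [n(n²−1)] = 1 − 6×32 / (7×48) = 1 − 192/336 ≈ 0.429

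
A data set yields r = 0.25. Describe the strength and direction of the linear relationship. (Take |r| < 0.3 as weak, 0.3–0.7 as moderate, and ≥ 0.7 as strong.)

r = 0.25 > 0 so the relationship is positive.
|r| = 0.25, which falls in the weak range.

weak positive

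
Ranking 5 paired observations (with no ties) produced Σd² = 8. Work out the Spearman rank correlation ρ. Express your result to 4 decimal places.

0.6000

ρ = 1 − 6Σd² / [n(n²−1)] = 1 − 6×8 / (5×24)
  = 1 − 48/120 = 1 − 0.40000 ≈ 0.6000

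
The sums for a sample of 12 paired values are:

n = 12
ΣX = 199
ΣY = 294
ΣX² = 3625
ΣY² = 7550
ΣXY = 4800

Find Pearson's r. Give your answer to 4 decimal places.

r = (nΣXY − ΣXΣY) / √[(nΣX² − (ΣX)²)(nΣY² − (ΣY)²)]
Numerator: 12×4800 − 199×294 = -906
Denominator: √[(43500 − 39601)(90600 − 86436)] = √[3899 × 4164] = 4029.3220
r = -906 / 4029.3220 ≈ -0.2249

-0.2249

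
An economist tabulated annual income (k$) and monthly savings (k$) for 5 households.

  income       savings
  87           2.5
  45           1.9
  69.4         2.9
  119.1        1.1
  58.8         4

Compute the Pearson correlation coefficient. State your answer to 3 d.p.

n = 5, Σx = 379.3, Σy = 12.4, Σx² = 32052.61, Σy² = 35.48, Σxy = 870.47
nΣxy − ΣxΣy = 4352.35 − 4703.32 = -350.97
nΣx² − (Σx)² = 160263.05 − 143868.49 = 16394.56; nΣy² − (Σy)² = 177.4 − 153.76 = 23.64
r = -350.97 / √(16394.56 × 23.64) = -350.97 / 622.5491 ≈ -0.564

-0.564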